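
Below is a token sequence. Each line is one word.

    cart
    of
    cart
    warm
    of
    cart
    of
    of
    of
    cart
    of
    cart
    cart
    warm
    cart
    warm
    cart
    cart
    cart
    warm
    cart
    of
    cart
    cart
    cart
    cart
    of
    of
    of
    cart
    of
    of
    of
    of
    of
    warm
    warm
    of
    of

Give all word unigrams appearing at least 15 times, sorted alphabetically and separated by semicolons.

cart; of

Unigram counts meeting the condition (at least 15 times):
  cart: 16
  of: 17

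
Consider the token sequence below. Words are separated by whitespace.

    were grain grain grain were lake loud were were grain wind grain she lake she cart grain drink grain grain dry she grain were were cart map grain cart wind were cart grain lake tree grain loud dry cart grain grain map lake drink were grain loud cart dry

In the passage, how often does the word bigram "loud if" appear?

0

Scanning the 48 overlapping bigram windows for "loud if":
  (none found)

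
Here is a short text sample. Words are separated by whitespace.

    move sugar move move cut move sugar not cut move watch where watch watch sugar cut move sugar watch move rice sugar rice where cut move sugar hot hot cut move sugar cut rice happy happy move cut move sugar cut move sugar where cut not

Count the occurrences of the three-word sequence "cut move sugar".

6

Scanning the 44 overlapping trigram windows for "cut move sugar":
  position 5–7: cut move sugar
  position 16–18: cut move sugar
  position 25–27: cut move sugar
  position 30–32: cut move sugar
  position 38–40: cut move sugar
  position 41–43: cut move sugar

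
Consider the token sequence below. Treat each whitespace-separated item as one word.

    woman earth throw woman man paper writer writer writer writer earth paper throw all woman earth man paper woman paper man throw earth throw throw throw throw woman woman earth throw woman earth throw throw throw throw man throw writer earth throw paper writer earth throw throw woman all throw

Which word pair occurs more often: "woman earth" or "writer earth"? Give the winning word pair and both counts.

"woman earth": 4 occurrences
"writer earth": 3 occurrences

"woman earth" (4 vs 3)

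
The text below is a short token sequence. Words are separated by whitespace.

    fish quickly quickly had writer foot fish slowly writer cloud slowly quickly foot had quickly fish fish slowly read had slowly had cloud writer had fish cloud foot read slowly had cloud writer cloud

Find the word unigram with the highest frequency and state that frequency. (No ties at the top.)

Unigram frequencies (highest first):
  had: 6
  fish: 5
  slowly: 5
  cloud: 5
  quickly: 4
  writer: 4
  … (2 more, each ≤ 3)

"had", 6 times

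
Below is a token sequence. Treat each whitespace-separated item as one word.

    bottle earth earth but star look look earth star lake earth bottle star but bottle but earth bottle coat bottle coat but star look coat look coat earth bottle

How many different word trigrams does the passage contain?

29 tokens → 27 trigram windows in total.
Repeated trigrams (each contributes count−1 duplicates):
  but star look: 2
1 duplicate windows → 27 − 1 = 26 distinct.

26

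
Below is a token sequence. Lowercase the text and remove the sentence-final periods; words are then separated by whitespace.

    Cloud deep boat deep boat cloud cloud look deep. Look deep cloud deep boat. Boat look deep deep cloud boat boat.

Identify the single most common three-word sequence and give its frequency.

"cloud deep boat", 2 times

Trigram frequencies (highest first):
  cloud deep boat: 2
  deep boat deep: 1
  boat deep boat: 1
  deep boat cloud: 1
  boat cloud cloud: 1
  cloud cloud look: 1
  … (12 more, each ≤ 1)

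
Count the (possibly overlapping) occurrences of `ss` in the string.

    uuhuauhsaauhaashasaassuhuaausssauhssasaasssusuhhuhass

Sliding a length-2 window over the 53 characters (52 positions):
  position 21–22: ss
  position 29–30: ss
  position 30–31: ss
  position 35–36: ss
  position 41–42: ss
  position 42–43: ss
  position 52–53: ss

7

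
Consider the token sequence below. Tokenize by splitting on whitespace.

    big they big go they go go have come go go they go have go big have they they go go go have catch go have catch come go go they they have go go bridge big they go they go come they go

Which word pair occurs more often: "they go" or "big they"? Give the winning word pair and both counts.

"they go": 6 occurrences
"big they": 2 occurrences

"they go" (6 vs 2)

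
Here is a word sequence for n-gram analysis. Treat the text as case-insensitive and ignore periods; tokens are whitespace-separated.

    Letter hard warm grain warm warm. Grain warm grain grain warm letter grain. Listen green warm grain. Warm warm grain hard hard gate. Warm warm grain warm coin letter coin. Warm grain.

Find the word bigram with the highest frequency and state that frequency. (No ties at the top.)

Bigram frequencies (highest first):
  warm grain: 7
  grain warm: 5
  warm warm: 3
  letter hard: 1
  hard warm: 1
  grain grain: 1
  … (13 more, each ≤ 1)

"warm grain", 7 times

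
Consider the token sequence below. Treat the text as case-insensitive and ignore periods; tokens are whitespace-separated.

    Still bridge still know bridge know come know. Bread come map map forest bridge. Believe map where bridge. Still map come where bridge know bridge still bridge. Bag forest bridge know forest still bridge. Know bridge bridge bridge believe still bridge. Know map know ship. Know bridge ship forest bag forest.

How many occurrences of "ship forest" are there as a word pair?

1

Scanning the 50 overlapping bigram windows for "ship forest":
  position 48–49: ship forest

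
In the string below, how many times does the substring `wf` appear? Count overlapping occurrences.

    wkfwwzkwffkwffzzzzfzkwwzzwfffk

3

Sliding a length-2 window over the 30 characters (29 positions):
  position 8–9: wf
  position 12–13: wf
  position 26–27: wf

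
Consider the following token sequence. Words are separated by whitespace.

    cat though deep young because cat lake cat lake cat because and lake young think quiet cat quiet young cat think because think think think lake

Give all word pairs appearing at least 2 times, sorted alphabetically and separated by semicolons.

Bigram counts meeting the condition (at least 2 times):
  cat lake: 2
  lake cat: 2
  think think: 2

cat lake; lake cat; think think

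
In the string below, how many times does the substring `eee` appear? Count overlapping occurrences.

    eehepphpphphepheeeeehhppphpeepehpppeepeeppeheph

Sliding a length-3 window over the 47 characters (45 positions):
  position 16–18: eee
  position 17–19: eee
  position 18–20: eee

3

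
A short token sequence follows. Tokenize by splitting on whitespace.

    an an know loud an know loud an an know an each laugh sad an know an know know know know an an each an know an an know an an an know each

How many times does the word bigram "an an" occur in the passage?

6

Scanning the 33 overlapping bigram windows for "an an":
  position 1–2: an an
  position 8–9: an an
  position 22–23: an an
  position 27–28: an an
  position 30–31: an an
  position 31–32: an an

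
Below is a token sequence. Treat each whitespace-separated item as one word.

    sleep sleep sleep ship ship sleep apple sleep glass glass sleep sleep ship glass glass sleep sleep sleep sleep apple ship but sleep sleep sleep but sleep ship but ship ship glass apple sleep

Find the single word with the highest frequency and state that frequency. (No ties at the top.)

"sleep", 16 times

Unigram frequencies (highest first):
  sleep: 16
  ship: 7
  glass: 5
  apple: 3
  but: 3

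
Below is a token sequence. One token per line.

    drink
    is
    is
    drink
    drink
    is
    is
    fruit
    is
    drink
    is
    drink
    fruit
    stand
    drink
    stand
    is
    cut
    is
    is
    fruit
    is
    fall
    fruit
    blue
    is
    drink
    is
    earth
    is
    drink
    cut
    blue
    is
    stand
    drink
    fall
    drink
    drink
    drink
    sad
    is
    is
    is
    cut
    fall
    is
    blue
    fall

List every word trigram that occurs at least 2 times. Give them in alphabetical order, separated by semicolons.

Trigram counts meeting the condition (at least 2 times):
  drink is is: 2
  is drink is: 2
  is fruit is: 2
  is is fruit: 2

drink is is; is drink is; is fruit is; is is fruit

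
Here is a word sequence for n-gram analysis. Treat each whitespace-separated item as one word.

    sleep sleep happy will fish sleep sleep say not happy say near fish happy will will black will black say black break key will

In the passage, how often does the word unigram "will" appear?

Scanning the 24 tokens for "will":
  position 4: will
  position 15: will
  position 16: will
  position 18: will
  position 24: will

5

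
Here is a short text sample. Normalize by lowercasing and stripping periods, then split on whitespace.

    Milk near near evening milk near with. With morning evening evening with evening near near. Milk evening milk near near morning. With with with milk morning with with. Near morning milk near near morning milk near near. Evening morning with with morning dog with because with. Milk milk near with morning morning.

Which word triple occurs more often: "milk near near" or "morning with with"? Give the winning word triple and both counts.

"milk near near" (4 vs 3)

"milk near near": 4 occurrences
"morning with with": 3 occurrences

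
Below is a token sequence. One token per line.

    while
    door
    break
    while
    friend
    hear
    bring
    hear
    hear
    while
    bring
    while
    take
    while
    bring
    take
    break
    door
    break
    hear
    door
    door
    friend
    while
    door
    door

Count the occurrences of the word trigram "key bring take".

0

Scanning the 24 overlapping trigram windows for "key bring take":
  (none found)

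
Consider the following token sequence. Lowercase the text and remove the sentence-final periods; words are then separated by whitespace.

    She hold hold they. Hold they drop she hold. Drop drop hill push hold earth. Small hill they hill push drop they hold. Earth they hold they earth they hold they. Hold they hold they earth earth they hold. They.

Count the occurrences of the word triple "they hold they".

Scanning the 38 overlapping trigram windows for "they hold they":
  position 4–6: they hold they
  position 25–27: they hold they
  position 29–31: they hold they
  position 31–33: they hold they
  position 33–35: they hold they
  position 38–40: they hold they

6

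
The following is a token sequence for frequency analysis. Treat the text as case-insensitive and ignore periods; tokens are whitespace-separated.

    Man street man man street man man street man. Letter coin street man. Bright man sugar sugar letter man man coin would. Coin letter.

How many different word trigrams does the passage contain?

24 tokens → 22 trigram windows in total.
Repeated trigrams (each contributes count−1 duplicates):
  man street man: 3
  man man street: 2
  street man man: 2
4 duplicate windows → 22 − 4 = 18 distinct.

18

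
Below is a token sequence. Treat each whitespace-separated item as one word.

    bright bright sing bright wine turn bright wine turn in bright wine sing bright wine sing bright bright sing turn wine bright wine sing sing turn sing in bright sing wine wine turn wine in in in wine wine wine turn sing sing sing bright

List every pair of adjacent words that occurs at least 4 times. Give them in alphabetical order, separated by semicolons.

Bigram counts meeting the condition (at least 4 times):
  bright wine: 5
  sing bright: 4
  wine turn: 4

bright wine; sing bright; wine turn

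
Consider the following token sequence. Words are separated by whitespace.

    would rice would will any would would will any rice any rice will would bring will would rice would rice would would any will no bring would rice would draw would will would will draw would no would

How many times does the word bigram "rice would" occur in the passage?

4

Scanning the 37 overlapping bigram windows for "rice would":
  position 2–3: rice would
  position 18–19: rice would
  position 20–21: rice would
  position 28–29: rice would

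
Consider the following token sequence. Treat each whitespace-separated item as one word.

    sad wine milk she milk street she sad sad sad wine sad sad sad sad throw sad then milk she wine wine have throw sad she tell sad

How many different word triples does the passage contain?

24

28 tokens → 26 trigram windows in total.
Repeated trigrams (each contributes count−1 duplicates):
  sad sad sad: 3
2 duplicate windows → 26 − 2 = 24 distinct.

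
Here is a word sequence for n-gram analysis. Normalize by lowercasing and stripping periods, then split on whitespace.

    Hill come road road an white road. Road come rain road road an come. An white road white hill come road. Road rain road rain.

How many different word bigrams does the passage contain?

25 tokens → 24 bigram windows in total.
Repeated bigrams (each contributes count−1 duplicates):
  road road: 4
  an white: 2
  come road: 2
  hill come: 2
  rain road: 2
  road an: 2
  road rain: 2
  white road: 2
10 duplicate windows → 24 − 10 = 14 distinct.

14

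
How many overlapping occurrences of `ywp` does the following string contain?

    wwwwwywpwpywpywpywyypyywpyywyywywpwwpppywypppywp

6

Sliding a length-3 window over the 48 characters (46 positions):
  position 6–8: ywp
  position 11–13: ywp
  position 14–16: ywp
  position 23–25: ywp
  position 32–34: ywp
  position 46–48: ywp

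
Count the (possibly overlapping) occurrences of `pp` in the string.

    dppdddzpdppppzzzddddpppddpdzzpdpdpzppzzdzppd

Sliding a length-2 window over the 44 characters (43 positions):
  position 2–3: pp
  position 10–11: pp
  position 11–12: pp
  position 12–13: pp
  position 21–22: pp
  position 22–23: pp
  position 36–37: pp
  position 42–43: pp

8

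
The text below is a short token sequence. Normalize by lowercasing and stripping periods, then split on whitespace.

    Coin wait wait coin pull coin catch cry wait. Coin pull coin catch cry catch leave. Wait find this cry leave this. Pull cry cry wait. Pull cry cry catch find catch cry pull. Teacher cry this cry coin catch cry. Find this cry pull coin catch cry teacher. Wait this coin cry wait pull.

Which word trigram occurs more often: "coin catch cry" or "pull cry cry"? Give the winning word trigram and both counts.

"coin catch cry" (4 vs 2)

"coin catch cry": 4 occurrences
"pull cry cry": 2 occurrences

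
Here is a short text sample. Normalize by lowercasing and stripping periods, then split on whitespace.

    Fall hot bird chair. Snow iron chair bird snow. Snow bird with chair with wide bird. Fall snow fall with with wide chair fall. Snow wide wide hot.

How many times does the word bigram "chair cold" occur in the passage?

0

Scanning the 27 overlapping bigram windows for "chair cold":
  (none found)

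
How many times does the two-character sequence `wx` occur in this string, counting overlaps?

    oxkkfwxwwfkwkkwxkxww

Sliding a length-2 window over the 20 characters (19 positions):
  position 6–7: wx
  position 15–16: wx

2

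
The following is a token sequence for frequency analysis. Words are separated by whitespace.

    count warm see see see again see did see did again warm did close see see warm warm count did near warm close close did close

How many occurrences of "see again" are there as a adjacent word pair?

1

Scanning the 25 overlapping bigram windows for "see again":
  position 5–6: see again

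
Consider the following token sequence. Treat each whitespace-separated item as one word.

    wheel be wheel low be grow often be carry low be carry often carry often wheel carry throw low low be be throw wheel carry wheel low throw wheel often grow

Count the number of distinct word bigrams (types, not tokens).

31 tokens → 30 bigram windows in total.
Repeated bigrams (each contributes count−1 duplicates):
  low be: 3
  be carry: 2
  carry often: 2
  throw wheel: 2
  wheel carry: 2
  wheel low: 2
7 duplicate windows → 30 − 7 = 23 distinct.

23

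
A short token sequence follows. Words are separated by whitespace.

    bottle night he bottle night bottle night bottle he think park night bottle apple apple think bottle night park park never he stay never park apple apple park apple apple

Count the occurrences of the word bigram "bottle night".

Scanning the 29 overlapping bigram windows for "bottle night":
  position 1–2: bottle night
  position 4–5: bottle night
  position 6–7: bottle night
  position 17–18: bottle night

4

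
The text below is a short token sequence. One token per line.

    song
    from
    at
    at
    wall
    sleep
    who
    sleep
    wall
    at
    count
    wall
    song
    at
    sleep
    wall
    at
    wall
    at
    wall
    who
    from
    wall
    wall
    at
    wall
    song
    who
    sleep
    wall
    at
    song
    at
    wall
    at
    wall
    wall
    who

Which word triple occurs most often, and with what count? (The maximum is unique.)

Trigram frequencies (highest first):
  wall at wall: 4
  sleep wall at: 3
  who sleep wall: 2
  at wall at: 2
  song from at: 1
  from at at: 1
  … (23 more, each ≤ 1)

"wall at wall", 4 times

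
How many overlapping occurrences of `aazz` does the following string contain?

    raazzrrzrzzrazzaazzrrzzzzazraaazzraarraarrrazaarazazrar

Sliding a length-4 window over the 55 characters (52 positions):
  position 2–5: aazz
  position 16–19: aazz
  position 30–33: aazz

3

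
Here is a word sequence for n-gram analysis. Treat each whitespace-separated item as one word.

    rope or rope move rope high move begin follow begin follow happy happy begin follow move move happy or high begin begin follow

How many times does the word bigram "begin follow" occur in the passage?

Scanning the 22 overlapping bigram windows for "begin follow":
  position 8–9: begin follow
  position 10–11: begin follow
  position 14–15: begin follow
  position 22–23: begin follow

4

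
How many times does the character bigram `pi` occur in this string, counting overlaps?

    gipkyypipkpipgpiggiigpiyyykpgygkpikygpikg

6

Sliding a length-2 window over the 41 characters (40 positions):
  position 7–8: pi
  position 11–12: pi
  position 15–16: pi
  position 22–23: pi
  position 33–34: pi
  position 38–39: pi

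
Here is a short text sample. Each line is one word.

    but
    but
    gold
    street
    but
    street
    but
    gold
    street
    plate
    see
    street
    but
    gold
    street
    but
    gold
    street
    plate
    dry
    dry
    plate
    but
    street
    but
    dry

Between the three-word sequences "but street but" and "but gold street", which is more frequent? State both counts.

"but gold street" (4 vs 2)

"but street but": 2 occurrences
"but gold street": 4 occurrences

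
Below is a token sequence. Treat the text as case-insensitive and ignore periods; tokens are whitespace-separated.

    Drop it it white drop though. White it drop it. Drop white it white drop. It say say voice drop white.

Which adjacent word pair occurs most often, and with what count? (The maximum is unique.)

Bigram frequencies (highest first):
  drop it: 3
  it white: 2
  white drop: 2
  white it: 2
  it drop: 2
  drop white: 2
  … (7 more, each ≤ 1)

"drop it", 3 times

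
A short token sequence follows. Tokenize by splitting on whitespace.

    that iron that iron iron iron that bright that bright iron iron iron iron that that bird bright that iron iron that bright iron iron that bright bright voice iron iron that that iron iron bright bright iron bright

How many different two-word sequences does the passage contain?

13

39 tokens → 38 bigram windows in total.
Repeated bigrams (each contributes count−1 duplicates):
  iron iron: 9
  iron that: 6
  that bright: 4
  that iron: 4
  bright iron: 3
  bright bright: 2
  bright that: 2
  iron bright: 2
  … (1 more repeated)
25 duplicate windows → 38 − 25 = 13 distinct.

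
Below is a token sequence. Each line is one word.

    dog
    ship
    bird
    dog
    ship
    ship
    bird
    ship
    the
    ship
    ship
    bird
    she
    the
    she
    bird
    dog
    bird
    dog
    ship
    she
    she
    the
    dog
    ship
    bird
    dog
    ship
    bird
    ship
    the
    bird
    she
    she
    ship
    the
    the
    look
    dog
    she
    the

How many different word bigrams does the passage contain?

41 tokens → 40 bigram windows in total.
Repeated bigrams (each contributes count−1 duplicates):
  dog ship: 5
  ship bird: 5
  bird dog: 4
  she the: 3
  ship the: 3
  bird she: 2
  bird ship: 2
  she she: 2
  … (1 more repeated)
19 duplicate windows → 40 − 19 = 21 distinct.

21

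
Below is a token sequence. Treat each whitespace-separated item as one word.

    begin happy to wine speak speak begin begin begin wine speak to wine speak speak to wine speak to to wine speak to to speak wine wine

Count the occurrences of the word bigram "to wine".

4

Scanning the 26 overlapping bigram windows for "to wine":
  position 3–4: to wine
  position 12–13: to wine
  position 16–17: to wine
  position 20–21: to wine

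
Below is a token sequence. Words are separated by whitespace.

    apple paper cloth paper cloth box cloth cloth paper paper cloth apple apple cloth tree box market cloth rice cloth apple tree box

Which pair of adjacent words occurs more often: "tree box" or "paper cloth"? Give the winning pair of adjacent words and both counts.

"tree box": 2 occurrences
"paper cloth": 3 occurrences

"paper cloth" (3 vs 2)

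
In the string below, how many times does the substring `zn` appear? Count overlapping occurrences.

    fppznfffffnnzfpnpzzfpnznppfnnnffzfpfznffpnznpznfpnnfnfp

Sliding a length-2 window over the 55 characters (54 positions):
  position 4–5: zn
  position 23–24: zn
  position 37–38: zn
  position 43–44: zn
  position 46–47: zn

5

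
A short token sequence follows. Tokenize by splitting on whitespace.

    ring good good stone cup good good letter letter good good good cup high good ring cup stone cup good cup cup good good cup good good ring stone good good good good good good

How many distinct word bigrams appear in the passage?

35 tokens → 34 bigram windows in total.
Repeated bigrams (each contributes count−1 duplicates):
  good good: 11
  cup good: 4
  good cup: 3
  good ring: 2
  stone cup: 2
17 duplicate windows → 34 − 17 = 17 distinct.

17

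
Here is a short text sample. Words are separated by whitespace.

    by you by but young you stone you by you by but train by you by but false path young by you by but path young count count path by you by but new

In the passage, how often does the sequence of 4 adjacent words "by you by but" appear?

5

Scanning the 31 overlapping 4-gram windows for "by you by but":
  position 1–4: by you by but
  position 9–12: by you by but
  position 14–17: by you by but
  position 21–24: by you by but
  position 30–33: by you by but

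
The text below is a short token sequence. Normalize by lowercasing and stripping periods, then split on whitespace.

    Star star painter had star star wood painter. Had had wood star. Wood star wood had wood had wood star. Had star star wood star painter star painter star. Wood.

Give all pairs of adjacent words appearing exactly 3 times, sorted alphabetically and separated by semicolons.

had wood; star painter; star star

Bigram counts meeting the condition (exactly 3 times):
  had wood: 3
  star painter: 3
  star star: 3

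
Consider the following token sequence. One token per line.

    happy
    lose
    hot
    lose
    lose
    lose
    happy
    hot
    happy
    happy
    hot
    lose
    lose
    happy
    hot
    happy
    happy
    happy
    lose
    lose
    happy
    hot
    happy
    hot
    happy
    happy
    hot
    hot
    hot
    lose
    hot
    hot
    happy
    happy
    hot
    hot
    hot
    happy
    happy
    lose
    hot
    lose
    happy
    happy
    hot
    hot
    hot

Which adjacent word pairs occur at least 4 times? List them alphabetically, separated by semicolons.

Bigram counts meeting the condition (at least 4 times):
  happy happy: 7
  happy hot: 8
  hot happy: 6
  hot hot: 7
  hot lose: 4
  lose happy: 4
  lose lose: 4

happy happy; happy hot; hot happy; hot hot; hot lose; lose happy; lose lose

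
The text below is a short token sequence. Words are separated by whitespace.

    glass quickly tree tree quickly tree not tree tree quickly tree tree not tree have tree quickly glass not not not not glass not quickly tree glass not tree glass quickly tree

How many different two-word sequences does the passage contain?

14

32 tokens → 31 bigram windows in total.
Repeated bigrams (each contributes count−1 duplicates):
  quickly tree: 5
  glass not: 3
  not not: 3
  not tree: 3
  tree quickly: 3
  tree tree: 3
  glass quickly: 2
  tree glass: 2
  … (1 more repeated)
17 duplicate windows → 31 − 17 = 14 distinct.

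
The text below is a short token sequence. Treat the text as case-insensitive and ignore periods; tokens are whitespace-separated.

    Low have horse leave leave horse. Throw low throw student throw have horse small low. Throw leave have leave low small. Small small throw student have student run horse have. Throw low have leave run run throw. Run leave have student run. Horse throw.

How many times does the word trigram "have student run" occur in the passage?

2

Scanning the 42 overlapping trigram windows for "have student run":
  position 26–28: have student run
  position 40–42: have student run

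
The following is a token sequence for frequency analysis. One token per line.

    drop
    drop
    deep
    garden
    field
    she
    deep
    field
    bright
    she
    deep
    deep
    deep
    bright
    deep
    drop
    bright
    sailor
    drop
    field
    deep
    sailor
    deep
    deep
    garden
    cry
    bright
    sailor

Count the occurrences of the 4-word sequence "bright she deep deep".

1

Scanning the 25 overlapping 4-gram windows for "bright she deep deep":
  position 9–12: bright she deep deep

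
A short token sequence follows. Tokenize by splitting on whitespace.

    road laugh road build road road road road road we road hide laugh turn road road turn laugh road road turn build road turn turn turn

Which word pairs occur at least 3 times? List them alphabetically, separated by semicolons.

road road; road turn

Bigram counts meeting the condition (at least 3 times):
  road road: 6
  road turn: 3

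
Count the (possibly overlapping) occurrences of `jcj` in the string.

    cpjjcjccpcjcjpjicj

Sliding a length-3 window over the 18 characters (16 positions):
  position 4–6: jcj
  position 11–13: jcj

2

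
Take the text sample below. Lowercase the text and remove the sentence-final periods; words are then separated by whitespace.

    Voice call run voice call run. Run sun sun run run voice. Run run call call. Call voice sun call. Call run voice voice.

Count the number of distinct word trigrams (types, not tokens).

24 tokens → 22 trigram windows in total.
Repeated trigrams (each contributes count−1 duplicates):
  call run voice: 2
  voice call run: 2
2 duplicate windows → 22 − 2 = 20 distinct.

20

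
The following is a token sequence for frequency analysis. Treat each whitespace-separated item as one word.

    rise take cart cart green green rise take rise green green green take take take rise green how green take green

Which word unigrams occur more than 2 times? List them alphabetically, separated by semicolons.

Unigram counts meeting the condition (more than 2 times):
  green: 8
  rise: 4
  take: 6

green; rise; take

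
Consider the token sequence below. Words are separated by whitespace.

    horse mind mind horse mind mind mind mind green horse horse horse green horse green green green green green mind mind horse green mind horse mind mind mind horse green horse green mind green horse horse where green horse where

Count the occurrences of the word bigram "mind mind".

Scanning the 39 overlapping bigram windows for "mind mind":
  position 2–3: mind mind
  position 5–6: mind mind
  position 6–7: mind mind
  position 7–8: mind mind
  position 20–21: mind mind
  position 26–27: mind mind
  position 27–28: mind mind

7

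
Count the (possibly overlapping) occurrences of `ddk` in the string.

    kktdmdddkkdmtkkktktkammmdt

Sliding a length-3 window over the 26 characters (24 positions):
  position 7–9: ddk

1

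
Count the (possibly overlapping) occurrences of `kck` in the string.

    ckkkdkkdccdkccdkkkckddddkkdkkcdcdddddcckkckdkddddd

2

Sliding a length-3 window over the 50 characters (48 positions):
  position 18–20: kck
  position 41–43: kck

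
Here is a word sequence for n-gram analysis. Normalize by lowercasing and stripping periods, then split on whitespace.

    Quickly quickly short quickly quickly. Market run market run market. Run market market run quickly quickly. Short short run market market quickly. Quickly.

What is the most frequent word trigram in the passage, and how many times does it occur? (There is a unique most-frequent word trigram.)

Trigram frequencies (highest first):
  market run market: 3
  quickly quickly short: 2
  run market run: 2
  run market market: 2
  quickly short quickly: 1
  short quickly quickly: 1
  … (10 more, each ≤ 1)

"market run market", 3 times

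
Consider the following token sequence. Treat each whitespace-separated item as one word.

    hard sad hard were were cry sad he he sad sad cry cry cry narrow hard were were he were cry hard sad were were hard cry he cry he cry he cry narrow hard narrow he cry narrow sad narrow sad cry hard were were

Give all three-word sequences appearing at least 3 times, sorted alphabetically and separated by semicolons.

cry he cry; hard were were

Trigram counts meeting the condition (at least 3 times):
  cry he cry: 3
  hard were were: 3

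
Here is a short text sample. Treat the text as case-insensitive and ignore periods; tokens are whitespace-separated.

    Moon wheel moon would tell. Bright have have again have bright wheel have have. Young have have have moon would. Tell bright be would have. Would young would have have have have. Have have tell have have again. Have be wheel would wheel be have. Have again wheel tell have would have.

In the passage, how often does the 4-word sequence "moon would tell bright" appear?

2

Scanning the 49 overlapping 4-gram windows for "moon would tell bright":
  position 3–6: moon would tell bright
  position 19–22: moon would tell bright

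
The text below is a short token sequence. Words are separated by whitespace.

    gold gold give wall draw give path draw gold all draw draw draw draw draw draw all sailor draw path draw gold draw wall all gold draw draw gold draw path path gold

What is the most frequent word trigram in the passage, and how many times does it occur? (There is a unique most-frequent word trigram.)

Trigram frequencies (highest first):
  draw draw draw: 4
  path draw gold: 2
  draw gold draw: 2
  gold gold give: 1
  gold give wall: 1
  give wall draw: 1
  … (20 more, each ≤ 1)

"draw draw draw", 4 times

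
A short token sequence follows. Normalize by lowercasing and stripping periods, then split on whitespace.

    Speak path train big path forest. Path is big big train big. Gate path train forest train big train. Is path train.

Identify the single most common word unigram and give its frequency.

"train", 6 times

Unigram frequencies (highest first):
  train: 6
  path: 5
  big: 5
  forest: 2
  is: 2
  speak: 1
  … (1 more, each ≤ 1)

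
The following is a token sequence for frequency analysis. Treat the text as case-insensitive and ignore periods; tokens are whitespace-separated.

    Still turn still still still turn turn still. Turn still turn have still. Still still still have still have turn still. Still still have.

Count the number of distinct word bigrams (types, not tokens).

24 tokens → 23 bigram windows in total.
Repeated bigrams (each contributes count−1 duplicates):
  still still: 7
  still turn: 4
  turn still: 4
  still have: 3
  have still: 2
15 duplicate windows → 23 − 15 = 8 distinct.

8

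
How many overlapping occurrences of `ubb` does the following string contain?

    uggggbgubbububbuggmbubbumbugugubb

4

Sliding a length-3 window over the 33 characters (31 positions):
  position 8–10: ubb
  position 13–15: ubb
  position 21–23: ubb
  position 31–33: ubb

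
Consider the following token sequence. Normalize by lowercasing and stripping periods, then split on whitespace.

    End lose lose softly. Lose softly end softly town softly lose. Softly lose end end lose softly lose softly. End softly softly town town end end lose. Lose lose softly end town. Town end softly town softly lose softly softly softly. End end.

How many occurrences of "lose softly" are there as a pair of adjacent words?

7

Scanning the 42 overlapping bigram windows for "lose softly":
  position 3–4: lose softly
  position 5–6: lose softly
  position 11–12: lose softly
  position 16–17: lose softly
  position 18–19: lose softly
  position 29–30: lose softly
  position 38–39: lose softly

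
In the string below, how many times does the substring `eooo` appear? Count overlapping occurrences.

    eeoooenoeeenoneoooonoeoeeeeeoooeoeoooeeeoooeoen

5

Sliding a length-4 window over the 47 characters (44 positions):
  position 2–5: eooo
  position 15–18: eooo
  position 28–31: eooo
  position 34–37: eooo
  position 40–43: eooo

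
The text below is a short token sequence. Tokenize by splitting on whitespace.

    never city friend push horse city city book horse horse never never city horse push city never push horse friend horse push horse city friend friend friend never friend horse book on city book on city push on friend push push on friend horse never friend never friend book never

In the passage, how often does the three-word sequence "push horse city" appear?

Scanning the 48 overlapping trigram windows for "push horse city":
  position 4–6: push horse city
  position 22–24: push horse city

2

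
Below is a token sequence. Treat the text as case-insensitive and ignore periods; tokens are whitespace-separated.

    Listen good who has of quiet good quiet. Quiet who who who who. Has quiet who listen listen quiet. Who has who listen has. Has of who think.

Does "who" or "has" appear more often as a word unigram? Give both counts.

"who" (9 vs 5)

"who": 9 occurrences
"has": 5 occurrences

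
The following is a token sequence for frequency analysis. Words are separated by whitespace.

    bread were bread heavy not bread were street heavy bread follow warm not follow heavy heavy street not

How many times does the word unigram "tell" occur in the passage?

Scanning the 18 tokens for "tell":
  (none found)

0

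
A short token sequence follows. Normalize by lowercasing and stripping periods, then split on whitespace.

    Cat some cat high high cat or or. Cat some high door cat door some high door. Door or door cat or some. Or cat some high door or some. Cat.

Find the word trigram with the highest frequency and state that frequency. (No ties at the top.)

Trigram frequencies (highest first):
  some high door: 3
  or cat some: 2
  cat some high: 2
  cat some cat: 1
  some cat high: 1
  cat high high: 1
  … (19 more, each ≤ 1)

"some high door", 3 times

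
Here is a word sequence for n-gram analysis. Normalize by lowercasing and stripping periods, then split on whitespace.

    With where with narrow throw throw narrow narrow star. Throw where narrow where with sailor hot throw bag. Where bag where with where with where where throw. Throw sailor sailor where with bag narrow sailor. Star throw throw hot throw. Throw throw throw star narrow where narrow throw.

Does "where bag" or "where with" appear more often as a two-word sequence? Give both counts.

"where with" (5 vs 1)

"where bag": 1 occurrence
"where with": 5 occurrences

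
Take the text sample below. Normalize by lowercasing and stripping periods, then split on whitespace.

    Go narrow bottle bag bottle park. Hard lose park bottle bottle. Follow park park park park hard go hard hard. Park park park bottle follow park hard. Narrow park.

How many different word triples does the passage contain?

24

29 tokens → 27 trigram windows in total.
Repeated trigrams (each contributes count−1 duplicates):
  park park park: 3
  bottle follow park: 2
3 duplicate windows → 27 − 3 = 24 distinct.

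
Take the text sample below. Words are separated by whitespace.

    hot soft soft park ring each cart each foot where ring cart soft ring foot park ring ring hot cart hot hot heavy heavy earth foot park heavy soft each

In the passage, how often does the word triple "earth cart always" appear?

0

Scanning the 28 overlapping trigram windows for "earth cart always":
  (none found)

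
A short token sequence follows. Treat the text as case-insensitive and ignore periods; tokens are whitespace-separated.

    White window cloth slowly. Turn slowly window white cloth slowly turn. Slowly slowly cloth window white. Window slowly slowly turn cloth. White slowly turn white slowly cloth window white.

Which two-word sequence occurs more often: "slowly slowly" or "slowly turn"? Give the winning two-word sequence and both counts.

"slowly turn" (4 vs 2)

"slowly slowly": 2 occurrences
"slowly turn": 4 occurrences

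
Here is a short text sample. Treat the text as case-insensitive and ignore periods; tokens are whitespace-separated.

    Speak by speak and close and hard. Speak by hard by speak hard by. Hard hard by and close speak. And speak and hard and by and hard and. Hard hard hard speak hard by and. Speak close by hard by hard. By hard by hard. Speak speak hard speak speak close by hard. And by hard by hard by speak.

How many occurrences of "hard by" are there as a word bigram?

9

Scanning the 60 overlapping bigram windows for "hard by":
  position 10–11: hard by
  position 13–14: hard by
  position 16–17: hard by
  position 34–35: hard by
  position 40–41: hard by
  position 42–43: hard by
  position 44–45: hard by
  position 57–58: hard by
  position 59–60: hard by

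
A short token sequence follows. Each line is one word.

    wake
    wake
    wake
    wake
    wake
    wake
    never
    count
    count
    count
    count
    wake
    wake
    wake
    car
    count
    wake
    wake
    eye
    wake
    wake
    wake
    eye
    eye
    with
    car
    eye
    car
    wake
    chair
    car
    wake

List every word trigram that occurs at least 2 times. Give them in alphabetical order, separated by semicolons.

Trigram counts meeting the condition (at least 2 times):
  count count count: 2
  count wake wake: 2
  wake wake eye: 2
  wake wake wake: 6

count count count; count wake wake; wake wake eye; wake wake wake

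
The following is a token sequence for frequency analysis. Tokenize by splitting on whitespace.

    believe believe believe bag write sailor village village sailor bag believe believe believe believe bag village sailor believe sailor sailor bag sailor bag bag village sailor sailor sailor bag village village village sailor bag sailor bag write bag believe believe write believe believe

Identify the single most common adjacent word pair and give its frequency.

"believe believe", 7 times

Bigram frequencies (highest first):
  believe believe: 7
  sailor bag: 6
  village sailor: 4
  village village: 3
  bag village: 3
  sailor sailor: 3
  … (12 more, each ≤ 2)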